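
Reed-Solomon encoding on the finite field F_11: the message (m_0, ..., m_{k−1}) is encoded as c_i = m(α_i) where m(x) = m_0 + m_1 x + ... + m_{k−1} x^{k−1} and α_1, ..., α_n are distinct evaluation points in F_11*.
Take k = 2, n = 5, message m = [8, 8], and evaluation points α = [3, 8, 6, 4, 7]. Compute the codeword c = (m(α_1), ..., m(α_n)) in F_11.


c = [10, 6, 1, 7, 9]

Message polynomial: m(x) = 8 + 8·x (mod 11).
For each evaluation point α_i, compute m(α_i) mod 11:
  α_1 = 3: Horner steps 8 → 10, so m(3) = 10.
  α_2 = 8: Horner steps 8 → 6, so m(8) = 6.
  α_3 = 6: Horner steps 8 → 1, so m(6) = 1.
  α_4 = 4: Horner steps 8 → 7, so m(4) = 7.
  α_5 = 7: Horner steps 8 → 9, so m(7) = 9.
Codeword c = [10, 6, 1, 7, 9] ∈ F_11^5.


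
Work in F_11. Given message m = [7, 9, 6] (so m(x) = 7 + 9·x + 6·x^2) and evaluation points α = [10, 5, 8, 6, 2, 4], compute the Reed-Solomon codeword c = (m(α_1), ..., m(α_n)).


c = [4, 4, 1, 2, 5, 7]

Message polynomial: m(x) = 7 + 9·x + 6·x^2 (mod 11).
For each evaluation point α_i, compute m(α_i) mod 11:
  α_1 = 10: Horner steps 6 → 3 → 4, so m(10) = 4.
  α_2 = 5: Horner steps 6 → 6 → 4, so m(5) = 4.
  α_3 = 8: Horner steps 6 → 2 → 1, so m(8) = 1.
  α_4 = 6: Horner steps 6 → 1 → 2, so m(6) = 2.
  α_5 = 2: Horner steps 6 → 10 → 5, so m(2) = 5.
  α_6 = 4: Horner steps 6 → 0 → 7, so m(4) = 7.
Codeword c = [4, 4, 1, 2, 5, 7] ∈ F_11^6.


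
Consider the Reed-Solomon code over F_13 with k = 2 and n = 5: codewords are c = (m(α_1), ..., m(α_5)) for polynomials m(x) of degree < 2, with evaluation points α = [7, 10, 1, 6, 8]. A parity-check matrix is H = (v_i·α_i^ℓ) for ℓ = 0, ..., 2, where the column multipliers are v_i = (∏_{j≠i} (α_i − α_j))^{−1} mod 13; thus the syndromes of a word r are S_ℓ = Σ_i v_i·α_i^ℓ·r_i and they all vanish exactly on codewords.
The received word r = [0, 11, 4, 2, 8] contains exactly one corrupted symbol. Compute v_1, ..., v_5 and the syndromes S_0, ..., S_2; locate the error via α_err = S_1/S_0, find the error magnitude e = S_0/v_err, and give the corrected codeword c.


S = (3, 5, 4), error at position 4, error magnitude e = 10, c = [0, 11, 4, 5, 8].

Step 1: column multipliers v_i = (∏_{j≠i}(α_i − α_j))^{−1} mod 13.
  i = 1 (α = 7): (7−10)(7−1)(7−6)(7−8) = (−3)·6·1·(−1) = 18 ≡ 5, so v_1 = 5^{−1} = 8 (mod 13).
  i = 2 (α = 10): (10−7)(10−1)(10−6)(10−8) = 3·9·4·2 = 216 ≡ 8, so v_2 = 8^{−1} = 5 (mod 13).
  i = 3 (α = 1): (1−7)(1−10)(1−6)(1−8) = (−6)·(−9)·(−5)·(−7) = 1890 ≡ 5, so v_3 = 5^{−1} = 8 (mod 13).
  i = 4 (α = 6): (6−7)(6−10)(6−1)(6−8) = (−1)·(−4)·5·(−2) = −40 ≡ 12, so v_4 = 12^{−1} = 12 (mod 13).
  i = 5 (α = 8): (8−7)(8−10)(8−1)(8−6) = 1·(−2)·7·2 = −28 ≡ 11, so v_5 = 11^{−1} = 6 (mod 13).
  v = [8, 5, 8, 12, 6].
Step 2: syndromes of r = [0, 11, 4, 2, 8] (all sums mod 13).
  S_0 = Σ v_i r_i = 8·0 + 5·11 + 8·4 + 12·2 + 6·8 = 159 ≡ 3.
  S_1 = Σ v_i α_i r_i = 8·7·0 + 5·10·11 + 8·1·4 + 12·6·2 + 6·8·8 = 1110 ≡ 5.
  α_i^2 mod 13 = [10, 9, 1, 10, 12].
  S_2 = Σ v_i α_i^2 r_i = 8·10·0 + 5·9·11 + 8·1·4 + 12·10·2 + 6·12·8 = 1343 ≡ 4.
  S = (3, 5, 4) ≠ 0, so r is not a codeword (an error is present).
Step 3: locate the error. For a single error e at position i, S_ℓ = v_i·e·α_i^ℓ, so α_err = S_1/S_0.
  S_0^{−1} = 3^{−1} = 9 (mod 13), so α_err = 5·9 = 45 ≡ 6 = α_4. Error position i = 4.
  Consistency check: S_2/S_1 = 4·8 = 32 ≡ 6 = α_err ✓ (single-error assumption holds).
Step 4: error magnitude e = S_0/v_4 = S_0·∏_{j≠4}(α_4 − α_j) = 3·12 = 36 ≡ 10 (mod 13).
Step 5: correct position 4: c_4 = r_4 − e = 2 − 10 ≡ 5 (mod 13). Hence c = [0, 11, 4, 5, 8].
  Check: interpolating c through the α_i gives m(x) = 9 + 8·x (degree < 2) with m(α_i) = c_i for every i, so c is indeed a codeword.


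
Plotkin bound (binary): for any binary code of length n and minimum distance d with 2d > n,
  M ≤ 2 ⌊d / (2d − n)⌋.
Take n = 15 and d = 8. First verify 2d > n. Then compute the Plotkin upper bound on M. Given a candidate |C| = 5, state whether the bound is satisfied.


Plotkin bound M ≤ 16; given |C| = 5 ≤ bound (satisfied).

Check applicability: 2d = 16, n = 15.
2d − n = 1 > 0, so Plotkin applies.
Compute d/(2d−n) = 8/1 ≈ 8.0000.
⌊d/(2d−n)⌋ = 8.
Plotkin bound: M ≤ 2·8 = 16.
Given |C| = 5, check: satisfied.
This |C| is below the Plotkin bound.


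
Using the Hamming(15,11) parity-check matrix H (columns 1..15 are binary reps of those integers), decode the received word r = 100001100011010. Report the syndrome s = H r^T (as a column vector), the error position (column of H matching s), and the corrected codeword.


s = (1, 0, 0, 1)^T, error position = 9, corrected codeword c = 100001101011010

Compute s = H r^T mod 2 one row at a time:
  s_1 = 0 + 0 + 0 + 1 + 1 + 0 + 1 + 0 = 3 ≡ 1 (mod 2).
  s_2 = 0 + 0 + 1 + 1 + 1 + 0 + 1 + 0 = 4 ≡ 0 (mod 2).
  s_3 = 0 + 0 + 1 + 1 + 0 + 1 + 1 + 0 = 4 ≡ 0 (mod 2).
  s_4 = 1 + 0 + 0 + 1 + 0 + 1 + 0 + 0 = 3 ≡ 1 (mod 2).
s = (1, 0, 0, 1)^T — this equals column 9 of H (binary 1001), so error is at position 9.
Correct: flip bit 9 of r = 100001100011010 to get c = 100001101011010.


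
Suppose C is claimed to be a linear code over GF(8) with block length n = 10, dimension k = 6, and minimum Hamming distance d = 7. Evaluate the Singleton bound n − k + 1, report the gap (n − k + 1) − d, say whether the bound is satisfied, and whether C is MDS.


Singleton RHS = n − k + 1 = 5, slack = -2, bound violated (no such code; not MDS).

Singleton bound: d ≤ n − k + 1.
Here n = 10, k = 6, so n − k + 1 = 5.
Given d = 7, check d ≤ 5: NO.
Slack = (n − k + 1) − d = -2.
The slack is negative: d = 7 exceeds n − k + 1 = 5 by 2, so the Singleton bound is violated and no linear [10, 6, 7]_8 code can exist. In particular it is not MDS (MDS requires d = n − k + 1 exactly).
Description: the claimed parameters are [10, 6, 7]_8; such a code would be impossible (violates the Singleton bound).


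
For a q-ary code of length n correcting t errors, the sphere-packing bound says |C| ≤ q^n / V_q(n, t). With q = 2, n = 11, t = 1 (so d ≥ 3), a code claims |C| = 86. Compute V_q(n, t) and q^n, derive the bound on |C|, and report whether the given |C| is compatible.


V_q(n, t) = 12, q^n = 2048, Hamming bound = 170, |C| = 86 ≤ bound (satisfied).

Step 1: Compute V_q(n, t) = Σ_{j=0}^1 C(n, j) (q−1)^j.
  j = 0: C(11,0)·(1)^0 = 1·1 = 1.
  j = 1: C(11,1)·(1)^1 = 11·1 = 11.
  V_q(n, t) = 1 + 11 = 12.
Step 2: q^n = 2^11 = 2048.
Step 3: Hamming bound ⌊q^n / V_q(n,t)⌋ = ⌊2048/12⌋ = 170.
Step 4: Compare |C| = 86 to 170: satisfied.
The claimed |C| lies below the Hamming bound.


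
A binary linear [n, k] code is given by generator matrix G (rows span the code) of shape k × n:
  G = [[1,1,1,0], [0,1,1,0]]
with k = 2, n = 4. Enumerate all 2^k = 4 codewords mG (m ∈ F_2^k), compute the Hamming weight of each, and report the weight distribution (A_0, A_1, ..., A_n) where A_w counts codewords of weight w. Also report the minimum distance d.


Weight distribution: A_0 = 1, A_1 = 1, A_2 = 1, A_3 = 1. Minimum distance d = 1.

Enumerate all 2^2 = 4 messages m ∈ F_2^2.
For each, compute codeword c = mG in F_2^4, then tally its weight.
  m = 00 → c = 0000, weight = 0.
  m = 10 → c = 1110, weight = 3.
  m = 01 → c = 0110, weight = 2.
  m = 11 → c = 1000, weight = 1.
Tally weights:
  weight 0: 1 codewords.
  weight 1: 1 codewords.
  weight 2: 1 codewords.
  weight 3: 1 codewords.
Minimum distance d = smallest w > 0 with A_w > 0 = 1.
Sanity: Σ A_w = 4 = 2^2 = 4 ✓.


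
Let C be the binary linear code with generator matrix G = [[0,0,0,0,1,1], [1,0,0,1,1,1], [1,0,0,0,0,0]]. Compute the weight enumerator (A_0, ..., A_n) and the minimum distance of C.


Weight distribution: A_0 = 1, A_1 = 2, A_2 = 2, A_3 = 2, A_4 = 1. Minimum distance d = 1.

Enumerate all 2^3 = 8 messages m ∈ F_2^3.
For each, compute codeword c = mG in F_2^6, then tally its weight.
  m = 000 → c = 000000, weight = 0.
  m = 100 → c = 000011, weight = 2.
  m = 010 → c = 100111, weight = 4.
  m = 110 → c = 100100, weight = 2.
  m = 001 → c = 100000, weight = 1.
  m = 101 → c = 100011, weight = 3.
  m = 011 → c = 000111, weight = 3.
  m = 111 → c = 000100, weight = 1.
Tally weights:
  weight 0: 1 codewords.
  weight 1: 2 codewords.
  weight 2: 2 codewords.
  weight 3: 2 codewords.
  weight 4: 1 codewords.
Minimum distance d = smallest w > 0 with A_w > 0 = 1.
Sanity: Σ A_w = 8 = 2^3 = 8 ✓.


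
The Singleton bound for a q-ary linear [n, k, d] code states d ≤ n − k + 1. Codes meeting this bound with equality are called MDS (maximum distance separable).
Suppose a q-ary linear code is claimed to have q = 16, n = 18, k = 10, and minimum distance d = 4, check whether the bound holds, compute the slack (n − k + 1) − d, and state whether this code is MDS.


Singleton RHS = n − k + 1 = 9, slack = 5, bound satisfied, not MDS.

Singleton bound: d ≤ n − k + 1.
Here n = 18, k = 10, so n − k + 1 = 9.
Given d = 4, check d ≤ 9: YES.
Slack = (n − k + 1) − d = 5.
The code is NOT MDS (slack = 5 > 0).
Description: the claimed parameters are [18, 10, 4]_16; such a code would be non-MDS.


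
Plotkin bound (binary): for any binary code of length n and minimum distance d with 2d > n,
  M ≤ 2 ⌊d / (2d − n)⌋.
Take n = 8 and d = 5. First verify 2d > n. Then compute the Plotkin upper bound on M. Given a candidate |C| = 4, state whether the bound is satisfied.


Plotkin bound M ≤ 4; given |C| = 4 ≤ bound (satisfied).

Check applicability: 2d = 10, n = 8.
2d − n = 2 > 0, so Plotkin applies.
Compute d/(2d−n) = 5/2 ≈ 2.5000.
⌊d/(2d−n)⌋ = 2.
Plotkin bound: M ≤ 2·2 = 4.
Given |C| = 4, check: satisfied.
This |C| is at the Plotkin bound.


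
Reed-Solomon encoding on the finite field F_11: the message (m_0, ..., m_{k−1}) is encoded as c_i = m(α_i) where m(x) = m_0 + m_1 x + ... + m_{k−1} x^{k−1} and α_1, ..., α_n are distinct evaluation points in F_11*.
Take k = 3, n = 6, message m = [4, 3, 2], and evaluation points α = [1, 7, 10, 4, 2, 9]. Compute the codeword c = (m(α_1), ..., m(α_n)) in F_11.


c = [9, 2, 3, 4, 7, 6]

Message polynomial: m(x) = 4 + 3·x + 2·x^2 (mod 11).
For each evaluation point α_i, compute m(α_i) mod 11:
  α_1 = 1: Horner steps 2 → 5 → 9, so m(1) = 9.
  α_2 = 7: Horner steps 2 → 6 → 2, so m(7) = 2.
  α_3 = 10: Horner steps 2 → 1 → 3, so m(10) = 3.
  α_4 = 4: Horner steps 2 → 0 → 4, so m(4) = 4.
  α_5 = 2: Horner steps 2 → 7 → 7, so m(2) = 7.
  α_6 = 9: Horner steps 2 → 10 → 6, so m(9) = 6.
Codeword c = [9, 2, 3, 4, 7, 6] ∈ F_11^6.


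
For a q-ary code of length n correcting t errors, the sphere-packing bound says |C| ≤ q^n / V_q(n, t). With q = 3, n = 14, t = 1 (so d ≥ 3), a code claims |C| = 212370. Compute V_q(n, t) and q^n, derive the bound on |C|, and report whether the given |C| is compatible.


V_q(n, t) = 29, q^n = 4782969, Hamming bound = 164929, |C| = 212370 > bound (violated).

Step 1: Compute V_q(n, t) = Σ_{j=0}^1 C(n, j) (q−1)^j.
  j = 0: C(14,0)·(2)^0 = 1·1 = 1.
  j = 1: C(14,1)·(2)^1 = 14·2 = 28.
  V_q(n, t) = 1 + 28 = 29.
Step 2: q^n = 3^14 = 4782969.
Step 3: Hamming bound ⌊q^n / V_q(n,t)⌋ = ⌊4782969/29⌋ = 164929.
Step 4: Compare |C| = 212370 to 164929: violated.
The claimed |C| lies above the Hamming bound, so no 3-ary code of length 14 with d ≥ 3 can have 212370 codewords.


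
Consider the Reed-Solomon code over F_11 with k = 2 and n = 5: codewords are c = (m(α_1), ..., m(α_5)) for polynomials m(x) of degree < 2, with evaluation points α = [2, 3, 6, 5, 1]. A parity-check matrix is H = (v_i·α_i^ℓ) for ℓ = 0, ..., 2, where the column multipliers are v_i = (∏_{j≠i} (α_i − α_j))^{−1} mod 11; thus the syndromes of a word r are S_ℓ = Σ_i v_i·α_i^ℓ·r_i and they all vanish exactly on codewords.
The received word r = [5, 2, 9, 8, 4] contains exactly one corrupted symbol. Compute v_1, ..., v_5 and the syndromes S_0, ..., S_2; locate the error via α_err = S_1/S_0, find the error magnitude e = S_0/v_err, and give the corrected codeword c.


S = (7, 10, 8), error at position 2, error magnitude e = 7, c = [5, 6, 9, 8, 4].

Step 1: column multipliers v_i = (∏_{j≠i}(α_i − α_j))^{−1} mod 11.
  i = 1 (α = 2): (2−3)(2−6)(2−5)(2−1) = (−1)·(−4)·(−3)·1 = −12 ≡ 10, so v_1 = 10^{−1} = 10 (mod 11).
  i = 2 (α = 3): (3−2)(3−6)(3−5)(3−1) = 1·(−3)·(−2)·2 = 12 ≡ 1, so v_2 = 1^{−1} = 1 (mod 11).
  i = 3 (α = 6): (6−2)(6−3)(6−5)(6−1) = 4·3·1·5 = 60 ≡ 5, so v_3 = 5^{−1} = 9 (mod 11).
  i = 4 (α = 5): (5−2)(5−3)(5−6)(5−1) = 3·2·(−1)·4 = −24 ≡ 9, so v_4 = 9^{−1} = 5 (mod 11).
  i = 5 (α = 1): (1−2)(1−3)(1−6)(1−5) = (−1)·(−2)·(−5)·(−4) = 40 ≡ 7, so v_5 = 7^{−1} = 8 (mod 11).
  v = [10, 1, 9, 5, 8].
Step 2: syndromes of r = [5, 2, 9, 8, 4] (all sums mod 11).
  S_0 = Σ v_i r_i = 10·5 + 1·2 + 9·9 + 5·8 + 8·4 = 205 ≡ 7.
  S_1 = Σ v_i α_i r_i = 10·2·5 + 1·3·2 + 9·6·9 + 5·5·8 + 8·1·4 = 824 ≡ 10.
  α_i^2 mod 11 = [4, 9, 3, 3, 1].
  S_2 = Σ v_i α_i^2 r_i = 10·4·5 + 1·9·2 + 9·3·9 + 5·3·8 + 8·1·4 = 613 ≡ 8.
  S = (7, 10, 8) ≠ 0, so r is not a codeword (an error is present).
Step 3: locate the error. For a single error e at position i, S_ℓ = v_i·e·α_i^ℓ, so α_err = S_1/S_0.
  S_0^{−1} = 7^{−1} = 8 (mod 11), so α_err = 10·8 = 80 ≡ 3 = α_2. Error position i = 2.
  Consistency check: S_2/S_1 = 8·10 = 80 ≡ 3 = α_err ✓ (single-error assumption holds).
Step 4: error magnitude e = S_0/v_2 = S_0·∏_{j≠2}(α_2 − α_j) = 7·1 = 7 ≡ 7 (mod 11).
Step 5: correct position 2: c_2 = r_2 − e = 2 − 7 ≡ 6 (mod 11). Hence c = [5, 6, 9, 8, 4].
  Check: interpolating c through the α_i gives m(x) = 3 + 1·x (degree < 2) with m(α_i) = c_i for every i, so c is indeed a codeword.


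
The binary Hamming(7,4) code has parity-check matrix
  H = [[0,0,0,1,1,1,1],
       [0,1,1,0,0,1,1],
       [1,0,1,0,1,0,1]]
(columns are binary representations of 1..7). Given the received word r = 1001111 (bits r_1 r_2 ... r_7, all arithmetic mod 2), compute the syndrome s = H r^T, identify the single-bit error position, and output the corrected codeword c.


s = (0, 0, 1)^T, error position = 1, corrected codeword c = 0001111

Compute s = H r^T mod 2 one row at a time:
  s_1 = 1 + 1 + 1 + 1 = 4 ≡ 0 (mod 2).
  s_2 = 0 + 0 + 1 + 1 = 2 ≡ 0 (mod 2).
  s_3 = 1 + 0 + 1 + 1 = 3 ≡ 1 (mod 2).
s = (0, 0, 1)^T — this equals column 1 of H (binary 001), so error is at position 1.
Correct: flip bit 1 of r = 1001111 to get c = 0001111.


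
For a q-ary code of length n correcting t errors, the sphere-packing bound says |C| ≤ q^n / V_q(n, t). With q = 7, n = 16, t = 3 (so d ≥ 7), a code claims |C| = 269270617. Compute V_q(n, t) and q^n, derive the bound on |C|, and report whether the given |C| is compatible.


V_q(n, t) = 125377, q^n = 33232930569601, Hamming bound = 265064011, |C| = 269270617 > bound (violated).

Step 1: Compute V_q(n, t) = Σ_{j=0}^3 C(n, j) (q−1)^j.
  j = 0: C(16,0)·(6)^0 = 1·1 = 1.
  j = 1: C(16,1)·(6)^1 = 16·6 = 96.
  j = 2: C(16,2)·(6)^2 = 120·36 = 4320.
  j = 3: C(16,3)·(6)^3 = 560·216 = 120960.
  V_q(n, t) = 1 + 96 + 4320 + 120960 = 125377.
Step 2: q^n = 7^16 = 33232930569601.
Step 3: Hamming bound ⌊q^n / V_q(n,t)⌋ = ⌊33232930569601/125377⌋ = 265064011.
Step 4: Compare |C| = 269270617 to 265064011: violated.
The claimed |C| lies above the Hamming bound, so no 7-ary code of length 16 with d ≥ 7 can have 269270617 codewords.


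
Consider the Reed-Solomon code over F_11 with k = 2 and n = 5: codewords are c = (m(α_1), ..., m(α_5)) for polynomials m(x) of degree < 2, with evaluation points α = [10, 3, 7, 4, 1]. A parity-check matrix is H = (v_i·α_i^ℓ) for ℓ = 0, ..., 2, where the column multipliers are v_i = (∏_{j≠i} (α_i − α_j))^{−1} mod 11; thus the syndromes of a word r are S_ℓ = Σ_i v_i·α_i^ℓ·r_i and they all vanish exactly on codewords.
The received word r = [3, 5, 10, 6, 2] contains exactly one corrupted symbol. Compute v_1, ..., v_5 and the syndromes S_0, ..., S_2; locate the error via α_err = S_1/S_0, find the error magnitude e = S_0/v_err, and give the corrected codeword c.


S = (7, 10, 8), error at position 2, error magnitude e = 4, c = [3, 1, 10, 6, 2].

Step 1: column multipliers v_i = (∏_{j≠i}(α_i − α_j))^{−1} mod 11.
  i = 1 (α = 10): (10−3)(10−7)(10−4)(10−1) = 7·3·6·9 = 1134 ≡ 1, so v_1 = 1^{−1} = 1 (mod 11).
  i = 2 (α = 3): (3−10)(3−7)(3−4)(3−1) = (−7)·(−4)·(−1)·2 = −56 ≡ 10, so v_2 = 10^{−1} = 10 (mod 11).
  i = 3 (α = 7): (7−10)(7−3)(7−4)(7−1) = (−3)·4·3·6 = −216 ≡ 4, so v_3 = 4^{−1} = 3 (mod 11).
  i = 4 (α = 4): (4−10)(4−3)(4−7)(4−1) = (−6)·1·(−3)·3 = 54 ≡ 10, so v_4 = 10^{−1} = 10 (mod 11).
  i = 5 (α = 1): (1−10)(1−3)(1−7)(1−4) = (−9)·(−2)·(−6)·(−3) = 324 ≡ 5, so v_5 = 5^{−1} = 9 (mod 11).
  v = [1, 10, 3, 10, 9].
Step 2: syndromes of r = [3, 5, 10, 6, 2] (all sums mod 11).
  S_0 = Σ v_i r_i = 1·3 + 10·5 + 3·10 + 10·6 + 9·2 = 161 ≡ 7.
  S_1 = Σ v_i α_i r_i = 1·10·3 + 10·3·5 + 3·7·10 + 10·4·6 + 9·1·2 = 648 ≡ 10.
  α_i^2 mod 11 = [1, 9, 5, 5, 1].
  S_2 = Σ v_i α_i^2 r_i = 1·1·3 + 10·9·5 + 3·5·10 + 10·5·6 + 9·1·2 = 921 ≡ 8.
  S = (7, 10, 8) ≠ 0, so r is not a codeword (an error is present).
Step 3: locate the error. For a single error e at position i, S_ℓ = v_i·e·α_i^ℓ, so α_err = S_1/S_0.
  S_0^{−1} = 7^{−1} = 8 (mod 11), so α_err = 10·8 = 80 ≡ 3 = α_2. Error position i = 2.
  Consistency check: S_2/S_1 = 8·10 = 80 ≡ 3 = α_err ✓ (single-error assumption holds).
Step 4: error magnitude e = S_0/v_2 = S_0·∏_{j≠2}(α_2 − α_j) = 7·10 = 70 ≡ 4 (mod 11).
Step 5: correct position 2: c_2 = r_2 − e = 5 − 4 ≡ 1 (mod 11). Hence c = [3, 1, 10, 6, 2].
  Check: interpolating c through the α_i gives m(x) = 8 + 5·x (degree < 2) with m(α_i) = c_i for every i, so c is indeed a codeword.


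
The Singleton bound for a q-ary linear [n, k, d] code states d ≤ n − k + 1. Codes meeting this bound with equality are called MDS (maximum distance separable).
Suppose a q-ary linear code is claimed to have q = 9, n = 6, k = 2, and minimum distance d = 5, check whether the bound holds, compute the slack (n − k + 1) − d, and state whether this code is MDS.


Singleton RHS = n − k + 1 = 5, slack = 0, bound satisfied, MDS.

Singleton bound: d ≤ n − k + 1.
Here n = 6, k = 2, so n − k + 1 = 5.
Given d = 5, check d ≤ 5: YES.
Slack = (n − k + 1) − d = 0.
The code is MDS (slack = 0).
Description: the claimed parameters are [6, 2, 5]_9; such a code would be MDS (meets Singleton bound).


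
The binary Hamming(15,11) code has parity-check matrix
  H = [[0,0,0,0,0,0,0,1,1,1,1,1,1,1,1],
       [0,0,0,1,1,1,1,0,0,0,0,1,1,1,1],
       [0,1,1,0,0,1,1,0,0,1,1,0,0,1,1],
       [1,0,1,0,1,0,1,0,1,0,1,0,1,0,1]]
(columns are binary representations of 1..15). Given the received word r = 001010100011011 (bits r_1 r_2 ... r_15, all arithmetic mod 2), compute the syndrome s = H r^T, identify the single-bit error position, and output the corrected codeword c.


s = (0, 1, 1, 1)^T, error position = 7, corrected codeword c = 001010000011011

Compute s = H r^T mod 2 one row at a time:
  s_1 = 0 + 0 + 0 + 1 + 1 + 0 + 1 + 1 = 4 ≡ 0 (mod 2).
  s_2 = 0 + 1 + 0 + 1 + 1 + 0 + 1 + 1 = 5 ≡ 1 (mod 2).
  s_3 = 0 + 1 + 0 + 1 + 0 + 1 + 1 + 1 = 5 ≡ 1 (mod 2).
  s_4 = 0 + 1 + 1 + 1 + 0 + 1 + 0 + 1 = 5 ≡ 1 (mod 2).
s = (0, 1, 1, 1)^T — this equals column 7 of H (binary 0111), so error is at position 7.
Correct: flip bit 7 of r = 001010100011011 to get c = 001010000011011.


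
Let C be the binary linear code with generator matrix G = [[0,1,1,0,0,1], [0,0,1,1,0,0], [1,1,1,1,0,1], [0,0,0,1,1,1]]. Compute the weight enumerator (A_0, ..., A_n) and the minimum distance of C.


Weight distribution: A_0 = 1, A_2 = 4, A_3 = 6, A_4 = 3, A_5 = 2. Minimum distance d = 2.

Enumerate all 2^4 = 16 messages m ∈ F_2^4.
For each, compute codeword c = mG in F_2^6, then tally its weight.
  m = 0000 → c = 000000, weight = 0.
  m = 1000 → c = 011001, weight = 3.
  m = 0100 → c = 001100, weight = 2.
  m = 1100 → c = 010101, weight = 3.
  m = 0010 → c = 111101, weight = 5.
  m = 1010 → c = 100100, weight = 2.
  m = 0110 → c = 110001, weight = 3.
  m = 1110 → c = 101000, weight = 2.
  m = 0001 → c = 000111, weight = 3.
  m = 1001 → c = 011110, weight = 4.
  m = 0101 → c = 001011, weight = 3.
  m = 1101 → c = 010010, weight = 2.
  m = 0011 → c = 111010, weight = 4.
  m = 1011 → c = 100011, weight = 3.
  m = 0111 → c = 110110, weight = 4.
  m = 1111 → c = 101111, weight = 5.
Tally weights:
  weight 0: 1 codewords.
  weight 2: 4 codewords.
  weight 3: 6 codewords.
  weight 4: 3 codewords.
  weight 5: 2 codewords.
Minimum distance d = smallest w > 0 with A_w > 0 = 2.
Sanity: Σ A_w = 16 = 2^4 = 16 ✓.


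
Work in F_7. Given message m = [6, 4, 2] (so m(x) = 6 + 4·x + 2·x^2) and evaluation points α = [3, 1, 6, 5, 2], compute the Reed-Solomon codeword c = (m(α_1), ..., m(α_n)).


c = [1, 5, 4, 6, 1]

Message polynomial: m(x) = 6 + 4·x + 2·x^2 (mod 7).
For each evaluation point α_i, compute m(α_i) mod 7:
  α_1 = 3: Horner steps 2 → 3 → 1, so m(3) = 1.
  α_2 = 1: Horner steps 2 → 6 → 5, so m(1) = 5.
  α_3 = 6: Horner steps 2 → 2 → 4, so m(6) = 4.
  α_4 = 5: Horner steps 2 → 0 → 6, so m(5) = 6.
  α_5 = 2: Horner steps 2 → 1 → 1, so m(2) = 1.
Codeword c = [1, 5, 4, 6, 1] ∈ F_7^5.


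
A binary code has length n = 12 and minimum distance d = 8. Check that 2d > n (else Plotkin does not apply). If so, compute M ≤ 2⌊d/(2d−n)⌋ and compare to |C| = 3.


Plotkin bound M ≤ 4; given |C| = 3 ≤ bound (satisfied).

Check applicability: 2d = 16, n = 12.
2d − n = 4 > 0, so Plotkin applies.
Compute d/(2d−n) = 8/4 ≈ 2.0000.
⌊d/(2d−n)⌋ = 2.
Plotkin bound: M ≤ 2·2 = 4.
Given |C| = 3, check: satisfied.
This |C| is below the Plotkin bound.


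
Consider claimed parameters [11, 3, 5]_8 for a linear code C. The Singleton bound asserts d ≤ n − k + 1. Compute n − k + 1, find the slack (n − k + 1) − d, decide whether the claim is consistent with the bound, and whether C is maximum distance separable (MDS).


Singleton RHS = n − k + 1 = 9, slack = 4, bound satisfied, not MDS.

Singleton bound: d ≤ n − k + 1.
Here n = 11, k = 3, so n − k + 1 = 9.
Given d = 5, check d ≤ 9: YES.
Slack = (n − k + 1) − d = 4.
The code is NOT MDS (slack = 4 > 0).
Description: the claimed parameters are [11, 3, 5]_8; such a code would be non-MDS.


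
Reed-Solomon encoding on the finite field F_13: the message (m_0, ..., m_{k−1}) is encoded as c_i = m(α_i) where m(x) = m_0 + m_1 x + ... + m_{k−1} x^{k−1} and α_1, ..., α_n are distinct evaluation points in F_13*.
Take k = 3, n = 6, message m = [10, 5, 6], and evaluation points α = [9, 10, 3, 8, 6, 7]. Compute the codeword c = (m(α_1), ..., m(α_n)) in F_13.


c = [8, 10, 1, 5, 9, 1]

Message polynomial: m(x) = 10 + 5·x + 6·x^2 (mod 13).
For each evaluation point α_i, compute m(α_i) mod 13:
  α_1 = 9: Horner steps 6 → 7 → 8, so m(9) = 8.
  α_2 = 10: Horner steps 6 → 0 → 10, so m(10) = 10.
  α_3 = 3: Horner steps 6 → 10 → 1, so m(3) = 1.
  α_4 = 8: Horner steps 6 → 1 → 5, so m(8) = 5.
  α_5 = 6: Horner steps 6 → 2 → 9, so m(6) = 9.
  α_6 = 7: Horner steps 6 → 8 → 1, so m(7) = 1.
Codeword c = [8, 10, 1, 5, 9, 1] ∈ F_13^6.


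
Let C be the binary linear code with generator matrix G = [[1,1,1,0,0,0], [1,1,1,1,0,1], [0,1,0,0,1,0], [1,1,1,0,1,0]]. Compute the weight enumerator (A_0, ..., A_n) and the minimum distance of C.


Weight distribution: A_0 = 1, A_1 = 2, A_2 = 3, A_3 = 4, A_4 = 3, A_5 = 2, A_6 = 1. Minimum distance d = 1.

Enumerate all 2^4 = 16 messages m ∈ F_2^4.
For each, compute codeword c = mG in F_2^6, then tally its weight.
  m = 0000 → c = 000000, weight = 0.
  m = 1000 → c = 111000, weight = 3.
  m = 0100 → c = 111101, weight = 5.
  m = 1100 → c = 000101, weight = 2.
  m = 0010 → c = 010010, weight = 2.
  m = 1010 → c = 101010, weight = 3.
  m = 0110 → c = 101111, weight = 5.
  m = 1110 → c = 010111, weight = 4.
  m = 0001 → c = 111010, weight = 4.
  m = 1001 → c = 000010, weight = 1.
  m = 0101 → c = 000111, weight = 3.
  m = 1101 → c = 111111, weight = 6.
  m = 0011 → c = 101000, weight = 2.
  m = 1011 → c = 010000, weight = 1.
  m = 0111 → c = 010101, weight = 3.
  m = 1111 → c = 101101, weight = 4.
Tally weights:
  weight 0: 1 codewords.
  weight 1: 2 codewords.
  weight 2: 3 codewords.
  weight 3: 4 codewords.
  weight 4: 3 codewords.
  weight 5: 2 codewords.
  weight 6: 1 codewords.
Minimum distance d = smallest w > 0 with A_w > 0 = 1.
Sanity: Σ A_w = 16 = 2^4 = 16 ✓.


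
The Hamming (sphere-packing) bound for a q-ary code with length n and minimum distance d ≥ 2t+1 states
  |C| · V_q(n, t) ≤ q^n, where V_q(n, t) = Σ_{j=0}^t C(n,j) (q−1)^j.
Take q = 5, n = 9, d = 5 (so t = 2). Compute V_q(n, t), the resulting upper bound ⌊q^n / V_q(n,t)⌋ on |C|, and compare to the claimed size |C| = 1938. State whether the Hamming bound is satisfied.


V_q(n, t) = 613, q^n = 1953125, Hamming bound = 3186, |C| = 1938 ≤ bound (satisfied).

Step 1: Compute V_q(n, t) = Σ_{j=0}^2 C(n, j) (q−1)^j.
  j = 0: C(9,0)·(4)^0 = 1·1 = 1.
  j = 1: C(9,1)·(4)^1 = 9·4 = 36.
  j = 2: C(9,2)·(4)^2 = 36·16 = 576.
  V_q(n, t) = 1 + 36 + 576 = 613.
Step 2: q^n = 5^9 = 1953125.
Step 3: Hamming bound ⌊q^n / V_q(n,t)⌋ = ⌊1953125/613⌋ = 3186.
Step 4: Compare |C| = 1938 to 3186: satisfied.
The claimed |C| lies below the Hamming bound.


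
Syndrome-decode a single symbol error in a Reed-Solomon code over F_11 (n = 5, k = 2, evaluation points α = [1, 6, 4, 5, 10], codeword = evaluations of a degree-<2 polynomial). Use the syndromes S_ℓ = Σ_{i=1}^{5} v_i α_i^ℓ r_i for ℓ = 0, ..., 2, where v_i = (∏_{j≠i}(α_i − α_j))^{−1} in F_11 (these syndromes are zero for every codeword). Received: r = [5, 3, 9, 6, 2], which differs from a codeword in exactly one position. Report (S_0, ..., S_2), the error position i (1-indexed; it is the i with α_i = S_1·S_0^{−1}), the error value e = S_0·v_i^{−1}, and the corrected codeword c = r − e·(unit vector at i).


S = (9, 9, 9), error at position 1, error magnitude e = 9, c = [7, 3, 9, 6, 2].

Step 1: column multipliers v_i = (∏_{j≠i}(α_i − α_j))^{−1} mod 11.
  i = 1 (α = 1): (1−6)(1−4)(1−5)(1−10) = (−5)·(−3)·(−4)·(−9) = 540 ≡ 1, so v_1 = 1^{−1} = 1 (mod 11).
  i = 2 (α = 6): (6−1)(6−4)(6−5)(6−10) = 5·2·1·(−4) = −40 ≡ 4, so v_2 = 4^{−1} = 3 (mod 11).
  i = 3 (α = 4): (4−1)(4−6)(4−5)(4−10) = 3·(−2)·(−1)·(−6) = −36 ≡ 8, so v_3 = 8^{−1} = 7 (mod 11).
  i = 4 (α = 5): (5−1)(5−6)(5−4)(5−10) = 4·(−1)·1·(−5) = 20 ≡ 9, so v_4 = 9^{−1} = 5 (mod 11).
  i = 5 (α = 10): (10−1)(10−6)(10−4)(10−5) = 9·4·6·5 = 1080 ≡ 2, so v_5 = 2^{−1} = 6 (mod 11).
  v = [1, 3, 7, 5, 6].
Step 2: syndromes of r = [5, 3, 9, 6, 2] (all sums mod 11).
  S_0 = Σ v_i r_i = 1·5 + 3·3 + 7·9 + 5·6 + 6·2 = 119 ≡ 9.
  S_1 = Σ v_i α_i r_i = 1·1·5 + 3·6·3 + 7·4·9 + 5·5·6 + 6·10·2 = 581 ≡ 9.
  α_i^2 mod 11 = [1, 3, 5, 3, 1].
  S_2 = Σ v_i α_i^2 r_i = 1·1·5 + 3·3·3 + 7·5·9 + 5·3·6 + 6·1·2 = 449 ≡ 9.
  S = (9, 9, 9) ≠ 0, so r is not a codeword (an error is present).
Step 3: locate the error. For a single error e at position i, S_ℓ = v_i·e·α_i^ℓ, so α_err = S_1/S_0.
  S_0^{−1} = 9^{−1} = 5 (mod 11), so α_err = 9·5 = 45 ≡ 1 = α_1. Error position i = 1.
  Consistency check: S_2/S_1 = 9·5 = 45 ≡ 1 = α_err ✓ (single-error assumption holds).
Step 4: error magnitude e = S_0/v_1 = S_0·∏_{j≠1}(α_1 − α_j) = 9·1 = 9 ≡ 9 (mod 11).
Step 5: correct position 1: c_1 = r_1 − e = 5 − 9 ≡ 7 (mod 11). Hence c = [7, 3, 9, 6, 2].
  Check: interpolating c through the α_i gives m(x) = 10 + 8·x (degree < 2) with m(α_i) = c_i for every i, so c is indeed a codeword.


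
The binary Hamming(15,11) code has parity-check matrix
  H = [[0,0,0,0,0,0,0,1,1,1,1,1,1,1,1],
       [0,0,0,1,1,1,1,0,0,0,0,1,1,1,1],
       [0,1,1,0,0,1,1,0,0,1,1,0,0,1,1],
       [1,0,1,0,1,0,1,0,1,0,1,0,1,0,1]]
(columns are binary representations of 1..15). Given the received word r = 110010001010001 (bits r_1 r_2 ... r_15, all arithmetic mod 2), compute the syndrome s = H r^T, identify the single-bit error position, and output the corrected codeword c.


s = (1, 0, 1, 1)^T, error position = 11, corrected codeword c = 110010001000001

Compute s = H r^T mod 2 one row at a time:
  s_1 = 0 + 1 + 0 + 1 + 0 + 0 + 0 + 1 = 3 ≡ 1 (mod 2).
  s_2 = 0 + 1 + 0 + 0 + 0 + 0 + 0 + 1 = 2 ≡ 0 (mod 2).
  s_3 = 1 + 0 + 0 + 0 + 0 + 1 + 0 + 1 = 3 ≡ 1 (mod 2).
  s_4 = 1 + 0 + 1 + 0 + 1 + 1 + 0 + 1 = 5 ≡ 1 (mod 2).
s = (1, 0, 1, 1)^T — this equals column 11 of H (binary 1011), so error is at position 11.
Correct: flip bit 11 of r = 110010001010001 to get c = 110010001000001.


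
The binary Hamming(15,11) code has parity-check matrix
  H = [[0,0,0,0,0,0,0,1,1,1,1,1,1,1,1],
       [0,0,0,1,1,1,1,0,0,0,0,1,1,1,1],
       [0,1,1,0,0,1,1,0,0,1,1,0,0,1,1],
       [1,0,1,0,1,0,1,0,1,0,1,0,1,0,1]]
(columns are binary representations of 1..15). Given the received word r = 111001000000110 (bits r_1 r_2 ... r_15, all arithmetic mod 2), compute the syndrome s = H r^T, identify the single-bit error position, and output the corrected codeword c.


s = (0, 1, 0, 1)^T, error position = 5, corrected codeword c = 111011000000110

Compute s = H r^T mod 2 one row at a time:
  s_1 = 0 + 0 + 0 + 0 + 0 + 1 + 1 + 0 = 2 ≡ 0 (mod 2).
  s_2 = 0 + 0 + 1 + 0 + 0 + 1 + 1 + 0 = 3 ≡ 1 (mod 2).
  s_3 = 1 + 1 + 1 + 0 + 0 + 0 + 1 + 0 = 4 ≡ 0 (mod 2).
  s_4 = 1 + 1 + 0 + 0 + 0 + 0 + 1 + 0 = 3 ≡ 1 (mod 2).
s = (0, 1, 0, 1)^T — this equals column 5 of H (binary 0101), so error is at position 5.
Correct: flip bit 5 of r = 111001000000110 to get c = 111011000000110.


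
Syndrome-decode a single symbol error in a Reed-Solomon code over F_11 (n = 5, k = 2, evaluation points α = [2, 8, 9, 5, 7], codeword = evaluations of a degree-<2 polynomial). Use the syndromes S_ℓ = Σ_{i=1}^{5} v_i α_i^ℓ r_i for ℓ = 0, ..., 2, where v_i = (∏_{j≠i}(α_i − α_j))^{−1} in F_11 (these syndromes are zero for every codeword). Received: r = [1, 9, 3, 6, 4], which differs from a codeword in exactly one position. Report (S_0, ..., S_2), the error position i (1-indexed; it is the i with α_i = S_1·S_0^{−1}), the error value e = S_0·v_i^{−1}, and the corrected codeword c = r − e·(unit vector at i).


S = (9, 1, 5), error at position 4, error magnitude e = 1, c = [1, 9, 3, 5, 4].

Step 1: column multipliers v_i = (∏_{j≠i}(α_i − α_j))^{−1} mod 11.
  i = 1 (α = 2): (2−8)(2−9)(2−5)(2−7) = (−6)·(−7)·(−3)·(−5) = 630 ≡ 3, so v_1 = 3^{−1} = 4 (mod 11).
  i = 2 (α = 8): (8−2)(8−9)(8−5)(8−7) = 6·(−1)·3·1 = −18 ≡ 4, so v_2 = 4^{−1} = 3 (mod 11).
  i = 3 (α = 9): (9−2)(9−8)(9−5)(9−7) = 7·1·4·2 = 56 ≡ 1, so v_3 = 1^{−1} = 1 (mod 11).
  i = 4 (α = 5): (5−2)(5−8)(5−9)(5−7) = 3·(−3)·(−4)·(−2) = −72 ≡ 5, so v_4 = 5^{−1} = 9 (mod 11).
  i = 5 (α = 7): (7−2)(7−8)(7−9)(7−5) = 5·(−1)·(−2)·2 = 20 ≡ 9, so v_5 = 9^{−1} = 5 (mod 11).
  v = [4, 3, 1, 9, 5].
Step 2: syndromes of r = [1, 9, 3, 6, 4] (all sums mod 11).
  S_0 = Σ v_i r_i = 4·1 + 3·9 + 1·3 + 9·6 + 5·4 = 108 ≡ 9.
  S_1 = Σ v_i α_i r_i = 4·2·1 + 3·8·9 + 1·9·3 + 9·5·6 + 5·7·4 = 661 ≡ 1.
  α_i^2 mod 11 = [4, 9, 4, 3, 5].
  S_2 = Σ v_i α_i^2 r_i = 4·4·1 + 3·9·9 + 1·4·3 + 9·3·6 + 5·5·4 = 533 ≡ 5.
  S = (9, 1, 5) ≠ 0, so r is not a codeword (an error is present).
Step 3: locate the error. For a single error e at position i, S_ℓ = v_i·e·α_i^ℓ, so α_err = S_1/S_0.
  S_0^{−1} = 9^{−1} = 5 (mod 11), so α_err = 1·5 = 5 ≡ 5 = α_4. Error position i = 4.
  Consistency check: S_2/S_1 = 5·1 = 5 ≡ 5 = α_err ✓ (single-error assumption holds).
Step 4: error magnitude e = S_0/v_4 = S_0·∏_{j≠4}(α_4 − α_j) = 9·5 = 45 ≡ 1 (mod 11).
Step 5: correct position 4: c_4 = r_4 − e = 6 − 1 ≡ 5 (mod 11). Hence c = [1, 9, 3, 5, 4].
  Check: interpolating c through the α_i gives m(x) = 2 + 5·x (degree < 2) with m(α_i) = c_i for every i, so c is indeed a codeword.


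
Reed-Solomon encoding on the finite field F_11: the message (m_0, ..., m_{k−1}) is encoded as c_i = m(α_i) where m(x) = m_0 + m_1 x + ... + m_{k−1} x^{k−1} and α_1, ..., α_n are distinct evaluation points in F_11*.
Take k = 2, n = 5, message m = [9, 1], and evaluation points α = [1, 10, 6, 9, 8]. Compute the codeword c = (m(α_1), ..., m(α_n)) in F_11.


c = [10, 8, 4, 7, 6]

Message polynomial: m(x) = 9 + 1·x (mod 11).
For each evaluation point α_i, compute m(α_i) mod 11:
  α_1 = 1: Horner steps 1 → 10, so m(1) = 10.
  α_2 = 10: Horner steps 1 → 8, so m(10) = 8.
  α_3 = 6: Horner steps 1 → 4, so m(6) = 4.
  α_4 = 9: Horner steps 1 → 7, so m(9) = 7.
  α_5 = 8: Horner steps 1 → 6, so m(8) = 6.
Codeword c = [10, 8, 4, 7, 6] ∈ F_11^5.


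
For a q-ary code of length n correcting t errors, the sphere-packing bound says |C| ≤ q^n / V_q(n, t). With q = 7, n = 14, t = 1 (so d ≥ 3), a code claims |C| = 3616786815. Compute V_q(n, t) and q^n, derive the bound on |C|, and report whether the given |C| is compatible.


V_q(n, t) = 85, q^n = 678223072849, Hamming bound = 7979094974, |C| = 3616786815 ≤ bound (satisfied).

Step 1: Compute V_q(n, t) = Σ_{j=0}^1 C(n, j) (q−1)^j.
  j = 0: C(14,0)·(6)^0 = 1·1 = 1.
  j = 1: C(14,1)·(6)^1 = 14·6 = 84.
  V_q(n, t) = 1 + 84 = 85.
Step 2: q^n = 7^14 = 678223072849.
Step 3: Hamming bound ⌊q^n / V_q(n,t)⌋ = ⌊678223072849/85⌋ = 7979094974.
Step 4: Compare |C| = 3616786815 to 7979094974: satisfied.
The claimed |C| lies below the Hamming bound.


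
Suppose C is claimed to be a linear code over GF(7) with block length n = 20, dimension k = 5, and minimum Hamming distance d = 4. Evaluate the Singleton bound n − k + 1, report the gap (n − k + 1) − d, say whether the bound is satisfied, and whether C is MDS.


Singleton RHS = n − k + 1 = 16, slack = 12, bound satisfied, not MDS.

Singleton bound: d ≤ n − k + 1.
Here n = 20, k = 5, so n − k + 1 = 16.
Given d = 4, check d ≤ 16: YES.
Slack = (n − k + 1) − d = 12.
The code is NOT MDS (slack = 12 > 0).
Description: the claimed parameters are [20, 5, 4]_7; such a code would be non-MDS.


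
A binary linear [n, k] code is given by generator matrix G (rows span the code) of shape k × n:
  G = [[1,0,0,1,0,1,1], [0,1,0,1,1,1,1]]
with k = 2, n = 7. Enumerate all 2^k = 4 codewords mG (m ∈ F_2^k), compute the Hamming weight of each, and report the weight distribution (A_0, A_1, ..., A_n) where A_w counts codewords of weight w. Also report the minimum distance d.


Weight distribution: A_0 = 1, A_3 = 1, A_4 = 1, A_5 = 1. Minimum distance d = 3.

Enumerate all 2^2 = 4 messages m ∈ F_2^2.
For each, compute codeword c = mG in F_2^7, then tally its weight.
  m = 00 → c = 0000000, weight = 0.
  m = 10 → c = 1001011, weight = 4.
  m = 01 → c = 0101111, weight = 5.
  m = 11 → c = 1100100, weight = 3.
Tally weights:
  weight 0: 1 codewords.
  weight 3: 1 codewords.
  weight 4: 1 codewords.
  weight 5: 1 codewords.
Minimum distance d = smallest w > 0 with A_w > 0 = 3.
Sanity: Σ A_w = 4 = 2^2 = 4 ✓.


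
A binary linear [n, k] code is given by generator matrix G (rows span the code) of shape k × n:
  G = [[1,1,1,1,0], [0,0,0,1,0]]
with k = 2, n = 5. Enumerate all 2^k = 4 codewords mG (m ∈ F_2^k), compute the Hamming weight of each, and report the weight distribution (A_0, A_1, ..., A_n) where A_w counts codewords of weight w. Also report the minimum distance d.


Weight distribution: A_0 = 1, A_1 = 1, A_3 = 1, A_4 = 1. Minimum distance d = 1.

Enumerate all 2^2 = 4 messages m ∈ F_2^2.
For each, compute codeword c = mG in F_2^5, then tally its weight.
  m = 00 → c = 00000, weight = 0.
  m = 10 → c = 11110, weight = 4.
  m = 01 → c = 00010, weight = 1.
  m = 11 → c = 11100, weight = 3.
Tally weights:
  weight 0: 1 codewords.
  weight 1: 1 codewords.
  weight 3: 1 codewords.
  weight 4: 1 codewords.
Minimum distance d = smallest w > 0 with A_w > 0 = 1.
Sanity: Σ A_w = 4 = 2^2 = 4 ✓.


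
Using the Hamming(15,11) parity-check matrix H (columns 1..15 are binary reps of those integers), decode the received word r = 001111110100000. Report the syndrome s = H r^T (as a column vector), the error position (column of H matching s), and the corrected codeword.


s = (0, 0, 0, 1)^T, error position = 1, corrected codeword c = 101111110100000

Compute s = H r^T mod 2 one row at a time:
  s_1 = 1 + 0 + 1 + 0 + 0 + 0 + 0 + 0 = 2 ≡ 0 (mod 2).
  s_2 = 1 + 1 + 1 + 1 + 0 + 0 + 0 + 0 = 4 ≡ 0 (mod 2).
  s_3 = 0 + 1 + 1 + 1 + 1 + 0 + 0 + 0 = 4 ≡ 0 (mod 2).
  s_4 = 0 + 1 + 1 + 1 + 0 + 0 + 0 + 0 = 3 ≡ 1 (mod 2).
s = (0, 0, 0, 1)^T — this equals column 1 of H (binary 0001), so error is at position 1.
Correct: flip bit 1 of r = 001111110100000 to get c = 101111110100000.


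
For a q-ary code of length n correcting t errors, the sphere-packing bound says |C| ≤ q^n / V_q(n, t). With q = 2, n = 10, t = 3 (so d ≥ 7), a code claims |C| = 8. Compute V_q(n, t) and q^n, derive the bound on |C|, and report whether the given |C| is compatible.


V_q(n, t) = 176, q^n = 1024, Hamming bound = 5, |C| = 8 > bound (violated).

Step 1: Compute V_q(n, t) = Σ_{j=0}^3 C(n, j) (q−1)^j.
  j = 0: C(10,0)·(1)^0 = 1·1 = 1.
  j = 1: C(10,1)·(1)^1 = 10·1 = 10.
  j = 2: C(10,2)·(1)^2 = 45·1 = 45.
  j = 3: C(10,3)·(1)^3 = 120·1 = 120.
  V_q(n, t) = 1 + 10 + 45 + 120 = 176.
Step 2: q^n = 2^10 = 1024.
Step 3: Hamming bound ⌊q^n / V_q(n,t)⌋ = ⌊1024/176⌋ = 5.
Step 4: Compare |C| = 8 to 5: violated.
The claimed |C| lies above the Hamming bound, so no 2-ary code of length 10 with d ≥ 7 can have 8 codewords.


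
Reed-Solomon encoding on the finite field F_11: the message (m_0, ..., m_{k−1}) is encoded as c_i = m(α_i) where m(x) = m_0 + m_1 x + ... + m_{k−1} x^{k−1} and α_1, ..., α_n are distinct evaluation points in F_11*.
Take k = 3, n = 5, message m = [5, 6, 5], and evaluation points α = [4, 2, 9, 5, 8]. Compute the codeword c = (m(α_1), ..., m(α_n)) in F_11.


c = [10, 4, 2, 6, 10]

Message polynomial: m(x) = 5 + 6·x + 5·x^2 (mod 11).
For each evaluation point α_i, compute m(α_i) mod 11:
  α_1 = 4: Horner steps 5 → 4 → 10, so m(4) = 10.
  α_2 = 2: Horner steps 5 → 5 → 4, so m(2) = 4.
  α_3 = 9: Horner steps 5 → 7 → 2, so m(9) = 2.
  α_4 = 5: Horner steps 5 → 9 → 6, so m(5) = 6.
  α_5 = 8: Horner steps 5 → 2 → 10, so m(8) = 10.
Codeword c = [10, 4, 2, 6, 10] ∈ F_11^5.


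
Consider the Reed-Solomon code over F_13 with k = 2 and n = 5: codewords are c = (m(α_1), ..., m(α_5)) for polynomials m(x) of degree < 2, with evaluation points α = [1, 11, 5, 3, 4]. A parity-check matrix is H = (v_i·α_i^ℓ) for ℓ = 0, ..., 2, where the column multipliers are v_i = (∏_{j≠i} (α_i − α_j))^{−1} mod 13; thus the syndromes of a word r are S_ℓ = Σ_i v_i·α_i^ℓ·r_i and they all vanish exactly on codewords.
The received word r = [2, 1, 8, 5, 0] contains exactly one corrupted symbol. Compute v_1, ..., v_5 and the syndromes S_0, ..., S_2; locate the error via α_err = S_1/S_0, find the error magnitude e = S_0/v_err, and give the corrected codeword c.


S = (6, 1, 11), error at position 2, error magnitude e = 10, c = [2, 4, 8, 5, 0].

Step 1: column multipliers v_i = (∏_{j≠i}(α_i − α_j))^{−1} mod 13.
  i = 1 (α = 1): (1−11)(1−5)(1−3)(1−4) = (−10)·(−4)·(−2)·(−3) = 240 ≡ 6, so v_1 = 6^{−1} = 11 (mod 13).
  i = 2 (α = 11): (11−1)(11−5)(11−3)(11−4) = 10·6·8·7 = 3360 ≡ 6, so v_2 = 6^{−1} = 11 (mod 13).
  i = 3 (α = 5): (5−1)(5−11)(5−3)(5−4) = 4·(−6)·2·1 = −48 ≡ 4, so v_3 = 4^{−1} = 10 (mod 13).
  i = 4 (α = 3): (3−1)(3−11)(3−5)(3−4) = 2·(−8)·(−2)·(−1) = −32 ≡ 7, so v_4 = 7^{−1} = 2 (mod 13).
  i = 5 (α = 4): (4−1)(4−11)(4−5)(4−3) = 3·(−7)·(−1)·1 = 21 ≡ 8, so v_5 = 8^{−1} = 5 (mod 13).
  v = [11, 11, 10, 2, 5].
Step 2: syndromes of r = [2, 1, 8, 5, 0] (all sums mod 13).
  S_0 = Σ v_i r_i = 11·2 + 11·1 + 10·8 + 2·5 + 5·0 = 123 ≡ 6.
  S_1 = Σ v_i α_i r_i = 11·1·2 + 11·11·1 + 10·5·8 + 2·3·5 + 5·4·0 = 573 ≡ 1.
  α_i^2 mod 13 = [1, 4, 12, 9, 3].
  S_2 = Σ v_i α_i^2 r_i = 11·1·2 + 11·4·1 + 10·12·8 + 2·9·5 + 5·3·0 = 1116 ≡ 11.
  S = (6, 1, 11) ≠ 0, so r is not a codeword (an error is present).
Step 3: locate the error. For a single error e at position i, S_ℓ = v_i·e·α_i^ℓ, so α_err = S_1/S_0.
  S_0^{−1} = 6^{−1} = 11 (mod 13), so α_err = 1·11 = 11 ≡ 11 = α_2. Error position i = 2.
  Consistency check: S_2/S_1 = 11·1 = 11 ≡ 11 = α_err ✓ (single-error assumption holds).
Step 4: error magnitude e = S_0/v_2 = S_0·∏_{j≠2}(α_2 − α_j) = 6·6 = 36 ≡ 10 (mod 13).
Step 5: correct position 2: c_2 = r_2 − e = 1 − 10 ≡ 4 (mod 13). Hence c = [2, 4, 8, 5, 0].
  Check: interpolating c through the α_i gives m(x) = 7 + 8·x (degree < 2) with m(α_i) = c_i for every i, so c is indeed a codeword.
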